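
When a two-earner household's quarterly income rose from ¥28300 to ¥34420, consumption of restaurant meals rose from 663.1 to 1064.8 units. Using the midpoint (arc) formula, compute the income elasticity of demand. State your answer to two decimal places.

2.38

ΔQ = 1064.8 − 663.1 = 401.7; midpoint Q̄ = (663.1 + 1064.8)/2 = 863.95.
ΔI = 34420 − 28300 = 6120; midpoint Ī = (28300 + 34420)/2 = 31360.
η = (ΔQ/Q̄) ÷ (ΔI/Ī) = (401.7/863.95) ÷ (6120/31360) = 2.38.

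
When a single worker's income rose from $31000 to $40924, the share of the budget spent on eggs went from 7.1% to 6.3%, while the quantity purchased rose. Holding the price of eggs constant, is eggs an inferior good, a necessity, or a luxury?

Quantity rises but the budget share falls as income rises, so 0 < η < 1.

necessity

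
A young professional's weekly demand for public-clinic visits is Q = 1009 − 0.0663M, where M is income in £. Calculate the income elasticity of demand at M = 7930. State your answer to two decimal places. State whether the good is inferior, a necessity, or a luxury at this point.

-1.09 (inferior good)

At M = 7930: Q = 483.241.
dQ/dM = −0.0663.
η = (dQ/dM)·(M/Q) = -0.0663 × (7930/483.241) = -1.09.
Since η < 0, the good is an inferior good.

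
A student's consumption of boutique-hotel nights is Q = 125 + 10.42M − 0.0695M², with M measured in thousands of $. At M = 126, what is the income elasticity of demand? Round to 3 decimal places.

At M = 126: Q = 334.5380.
dQ/dM = 10.42 − 0.139M = -7.09400.
η = (dQ/dM)·(M/Q) = -7.09400 × (126/334.5380) = -2.672.

-2.672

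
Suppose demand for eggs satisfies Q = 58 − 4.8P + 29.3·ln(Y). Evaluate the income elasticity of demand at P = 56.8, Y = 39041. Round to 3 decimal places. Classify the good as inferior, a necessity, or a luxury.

At P = 56.8, Y = 39041: Q = 95.130.
Holding P constant, ∂Q/∂Y = 29.3/Y = 0.000750493.
η_Y = (∂Q/∂Y)·(Y/Q) = 0.000750493 × (39041/95.130) = 0.308.
Since 0 < η < 1, this is a necessity.

0.308 (necessity)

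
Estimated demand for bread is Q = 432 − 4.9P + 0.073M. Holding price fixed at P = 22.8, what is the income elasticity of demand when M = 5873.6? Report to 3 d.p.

At P = 22.8, M = 5873.6: Q = 749.053.
Holding P constant, ∂Q/∂M = 0.073.
η_M = (∂Q/∂M)·(M/Q) = 0.073 × (5873.6/749.053) = 0.572.

0.572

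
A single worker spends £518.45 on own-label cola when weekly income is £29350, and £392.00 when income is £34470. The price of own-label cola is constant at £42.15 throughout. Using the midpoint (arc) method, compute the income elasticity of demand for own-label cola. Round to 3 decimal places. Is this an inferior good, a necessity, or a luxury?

-1.731 (inferior good)

With a constant price, Q₁ = 518.45/42.15 = 12.300 and Q₂ = 392.00/42.15 = 9.300 (equivalently, work directly with expenditure since P cancels).
Midpoint %ΔQ = (392.00 − 518.45)/455.23 = -0.27777; midpoint %ΔI = (34470 − 29350)/31910 = 0.16045.
η = -0.27777 / 0.16045 = -1.731.
η < 0 ⇒ inferior good.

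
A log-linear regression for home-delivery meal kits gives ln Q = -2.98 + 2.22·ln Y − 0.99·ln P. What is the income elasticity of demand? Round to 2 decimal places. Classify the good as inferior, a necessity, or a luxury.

In a log-linear demand, the coefficient on ln Y is the income elasticity.
So η = 2.22.
η > 1 ⇒ luxury.

2.22 (luxury)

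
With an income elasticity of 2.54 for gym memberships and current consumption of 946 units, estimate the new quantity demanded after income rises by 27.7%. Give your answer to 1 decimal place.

1611.6

%ΔQ ≈ η × %ΔI = 2.54 × 27.7% = 70.358%.
New Q ≈ 946 × (1 + 0.70358) = 1611.6.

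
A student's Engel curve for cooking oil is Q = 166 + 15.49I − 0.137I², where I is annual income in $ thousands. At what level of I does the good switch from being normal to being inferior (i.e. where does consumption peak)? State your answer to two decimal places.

dQ/dI = 15.49 − 0.274I.
The good is inferior where dQ/dI < 0. Setting dQ/dI = 0 gives I = 15.49 / 0.274 = 56.53.

56.53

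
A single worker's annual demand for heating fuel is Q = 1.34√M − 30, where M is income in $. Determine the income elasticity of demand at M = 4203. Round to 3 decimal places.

At M = 4203: Q = 56.873.
dQ/dM = 1.34/(2√M) = 0.0103346 at this income.
η = (dQ/dM)·(M/Q) = 0.0103346 × (4203/56.873) = 0.764.

0.764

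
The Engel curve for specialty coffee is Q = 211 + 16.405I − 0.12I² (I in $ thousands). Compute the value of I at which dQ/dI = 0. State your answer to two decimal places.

dQ/dI = 16.405 − 0.24I.
The good is inferior where dQ/dI < 0. Setting dQ/dI = 0 gives I = 16.405 / 0.24 = 68.35.

68.35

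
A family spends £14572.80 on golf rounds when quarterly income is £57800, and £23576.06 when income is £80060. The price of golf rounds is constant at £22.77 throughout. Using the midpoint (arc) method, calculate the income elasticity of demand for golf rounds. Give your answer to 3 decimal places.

With a constant price, Q₁ = 14572.80/22.77 = 640.000 and Q₂ = 23576.06/22.77 = 1035.400 (equivalently, work directly with expenditure since P cancels).
Midpoint %ΔQ = (23576.06 − 14572.80)/19074.43 = 0.47201; midpoint %ΔI = (80060 − 57800)/68930 = 0.32294.
η = 0.47201 / 0.32294 = 1.462.

1.462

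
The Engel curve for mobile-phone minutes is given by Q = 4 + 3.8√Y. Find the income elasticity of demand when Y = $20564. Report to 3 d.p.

At Y = 20564: Q = 548.926.
dQ/dY = 3.8/(2√Y) = 0.0132495 at this income.
η = (dQ/dY)·(Y/Q) = 0.0132495 × (20564/548.926) = 0.496.

0.496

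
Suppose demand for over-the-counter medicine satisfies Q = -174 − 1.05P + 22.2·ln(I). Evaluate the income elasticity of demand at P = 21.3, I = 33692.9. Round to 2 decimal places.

At P = 21.3, I = 33692.9: Q = 35.071.
Holding P constant, ∂Q/∂I = 22.2/I = 0.000658893.
η_I = (∂Q/∂I)·(I/Q) = 0.000658893 × (33692.9/35.071) = 0.63.

0.63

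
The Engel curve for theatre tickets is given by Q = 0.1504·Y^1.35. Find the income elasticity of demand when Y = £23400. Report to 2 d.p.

1.35

For Q = A·Y^β the income elasticity is constant and equal to β.
Here β = 1.35, so η = 1.35.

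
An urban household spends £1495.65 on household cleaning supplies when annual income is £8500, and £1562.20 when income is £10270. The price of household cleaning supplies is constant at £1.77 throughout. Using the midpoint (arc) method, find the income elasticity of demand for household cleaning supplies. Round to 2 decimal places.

With a constant price, Q₁ = 1495.65/1.77 = 845.000 and Q₂ = 1562.20/1.77 = 882.599 (equivalently, work directly with expenditure since P cancels).
Midpoint %ΔQ = (1562.20 − 1495.65)/1528.93 = 0.04353; midpoint %ΔI = (10270 − 8500)/9385 = 0.18860.
η = 0.04353 / 0.18860 = 0.23.

0.23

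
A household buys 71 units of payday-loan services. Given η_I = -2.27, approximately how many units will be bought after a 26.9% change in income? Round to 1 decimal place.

%ΔQ ≈ η × %ΔI = -2.27 × 26.9% = -61.063%.
New Q ≈ 71 × (1 − 0.61063) = 27.6.

27.6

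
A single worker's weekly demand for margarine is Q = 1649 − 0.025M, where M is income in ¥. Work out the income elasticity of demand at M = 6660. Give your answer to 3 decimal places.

At M = 6660: Q = 1482.500.
dQ/dM = −0.025.
η = (dQ/dM)·(M/Q) = -0.025 × (6660/1482.500) = -0.112.

-0.112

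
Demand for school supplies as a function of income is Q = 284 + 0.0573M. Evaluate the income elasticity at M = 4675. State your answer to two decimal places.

At M = 4675: Q = 551.878.
dQ/dM = 0.0573.
η = (dQ/dM)·(M/Q) = 0.0573 × (4675/551.878) = 0.49.

0.49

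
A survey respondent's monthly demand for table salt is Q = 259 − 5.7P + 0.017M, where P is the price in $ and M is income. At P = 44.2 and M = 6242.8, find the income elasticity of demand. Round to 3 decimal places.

At P = 44.2, M = 6242.8: Q = 113.188.
Holding P constant, ∂Q/∂M = 0.017.
η_M = (∂Q/∂M)·(M/Q) = 0.017 × (6242.8/113.188) = 0.938.

0.938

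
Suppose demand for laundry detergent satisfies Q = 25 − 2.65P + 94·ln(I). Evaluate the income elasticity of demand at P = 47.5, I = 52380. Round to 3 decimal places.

At P = 47.5, I = 52380: Q = 920.555.
Holding P constant, ∂Q/∂I = 94/I = 0.00179458.
η_I = (∂Q/∂I)·(I/Q) = 0.00179458 × (52380/920.555) = 0.102.

0.102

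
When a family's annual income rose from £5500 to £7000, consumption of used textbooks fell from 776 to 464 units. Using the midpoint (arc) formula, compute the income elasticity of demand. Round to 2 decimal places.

-2.10

ΔQ = 464 − 776 = -312; midpoint Q̄ = (776 + 464)/2 = 620.
ΔI = 7000 − 5500 = 1500; midpoint Ī = (5500 + 7000)/2 = 6250.
η = (ΔQ/Q̄) ÷ (ΔI/Ī) = (-312/620) ÷ (1500/6250) = -2.10.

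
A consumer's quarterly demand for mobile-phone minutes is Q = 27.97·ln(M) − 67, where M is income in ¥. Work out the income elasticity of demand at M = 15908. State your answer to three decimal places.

At M = 15908: Q = 203.598.
dQ/dM = 27.97/M = 0.00175823 at this income.
η = (dQ/dM)·(M/Q) = 0.00175823 × (15908/203.598) = 0.137.

0.137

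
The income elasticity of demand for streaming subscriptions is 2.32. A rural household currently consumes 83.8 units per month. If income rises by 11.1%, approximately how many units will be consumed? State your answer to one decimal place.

105.4

%ΔQ ≈ η × %ΔI = 2.32 × 11.1% = 25.752%.
New Q ≈ 83.8 × (1 + 0.25752) = 105.4.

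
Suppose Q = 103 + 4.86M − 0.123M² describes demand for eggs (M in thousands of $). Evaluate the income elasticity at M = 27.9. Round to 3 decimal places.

-0.391

At M = 27.9: Q = 142.8496.
dQ/dM = 4.86 − 0.246M = -2.00340.
η = (dQ/dM)·(M/Q) = -2.00340 × (27.9/142.8496) = -0.391.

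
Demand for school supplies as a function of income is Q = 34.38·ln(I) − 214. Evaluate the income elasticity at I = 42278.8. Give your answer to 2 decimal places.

0.23

At I = 42278.8: Q = 152.217.
dQ/dI = 34.38/I = 0.000813174 at this income.
η = (dQ/dI)·(I/Q) = 0.000813174 × (42278.8/152.217) = 0.23.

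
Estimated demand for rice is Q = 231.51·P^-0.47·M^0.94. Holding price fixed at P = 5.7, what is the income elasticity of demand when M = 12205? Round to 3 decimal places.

For a multiplicative demand Q = A·P^α·M^β, the income elasticity is β everywhere.
Here β = 0.94, so η = 0.940.

0.940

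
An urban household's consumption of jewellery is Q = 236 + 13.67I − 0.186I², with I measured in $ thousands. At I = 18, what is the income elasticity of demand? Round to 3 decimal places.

At I = 18: Q = 421.7960.
dQ/dI = 13.67 − 0.372I = 6.97400.
η = (dQ/dI)·(I/Q) = 6.97400 × (18/421.7960) = 0.298.

0.298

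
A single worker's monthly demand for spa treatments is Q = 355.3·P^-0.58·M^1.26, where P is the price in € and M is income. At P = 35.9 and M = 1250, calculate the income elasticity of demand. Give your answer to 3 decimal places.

For a multiplicative demand Q = A·P^α·M^β, the income elasticity is β everywhere.
Here β = 1.26, so η = 1.260.

1.260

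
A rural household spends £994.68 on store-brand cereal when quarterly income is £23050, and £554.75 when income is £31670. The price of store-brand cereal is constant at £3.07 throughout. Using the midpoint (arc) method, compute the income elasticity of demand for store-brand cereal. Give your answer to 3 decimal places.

With a constant price, Q₁ = 994.68/3.07 = 324.000 and Q₂ = 554.75/3.07 = 180.700 (equivalently, work directly with expenditure since P cancels).
Midpoint %ΔQ = (554.75 − 994.68)/774.71 = -0.56786; midpoint %ΔI = (31670 − 23050)/27360 = 0.31506.
η = -0.56786 / 0.31506 = -1.802.

-1.802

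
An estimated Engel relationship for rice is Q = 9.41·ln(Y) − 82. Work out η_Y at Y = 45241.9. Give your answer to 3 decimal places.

0.499

At Y = 45241.9: Q = 18.873.
dQ/dY = 9.41/Y = 0.000207993 at this income.
η = (dQ/dY)·(Y/Q) = 0.000207993 × (45241.9/18.873) = 0.499.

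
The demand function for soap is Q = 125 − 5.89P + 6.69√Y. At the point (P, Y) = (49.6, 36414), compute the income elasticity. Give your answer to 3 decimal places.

0.575

At P = 49.6, Y = 36414: Q = 1109.472.
Holding P constant, ∂Q/∂Y = 6.69/(2√Y) = 0.0175292.
η_Y = (∂Q/∂Y)·(Y/Q) = 0.0175292 × (36414/1109.472) = 0.575.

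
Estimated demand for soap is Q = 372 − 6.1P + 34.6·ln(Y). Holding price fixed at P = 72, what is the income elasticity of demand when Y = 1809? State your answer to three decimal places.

0.180

At P = 72, Y = 1809: Q = 192.318.
Holding P constant, ∂Q/∂Y = 34.6/Y = 0.0191266.
η_Y = (∂Q/∂Y)·(Y/Q) = 0.0191266 × (1809/192.318) = 0.180.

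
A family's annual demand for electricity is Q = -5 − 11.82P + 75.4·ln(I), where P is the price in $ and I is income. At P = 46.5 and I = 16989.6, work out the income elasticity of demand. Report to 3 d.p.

At P = 46.5, I = 16989.6: Q = 179.793.
Holding P constant, ∂Q/∂I = 75.4/I = 0.00443801.
η_I = (∂Q/∂I)·(I/Q) = 0.00443801 × (16989.6/179.793) = 0.419.

0.419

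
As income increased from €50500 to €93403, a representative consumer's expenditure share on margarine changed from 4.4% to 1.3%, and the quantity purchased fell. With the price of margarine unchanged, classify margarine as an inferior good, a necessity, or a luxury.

inferior good

Quantity demanded falls as income rises, so η < 0.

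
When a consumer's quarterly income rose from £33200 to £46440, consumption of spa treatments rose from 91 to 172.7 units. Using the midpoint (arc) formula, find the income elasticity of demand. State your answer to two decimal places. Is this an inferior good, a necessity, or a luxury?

1.86 (luxury)

ΔQ = 172.7 − 91 = 81.7; midpoint Q̄ = (91 + 172.7)/2 = 131.85.
ΔI = 46440 − 33200 = 13240; midpoint Ī = (33200 + 46440)/2 = 39820.
η = (ΔQ/Q̄) ÷ (ΔI/Ī) = (81.7/131.85) ÷ (13240/39820) = 1.86.
η > 1 ⇒ luxury.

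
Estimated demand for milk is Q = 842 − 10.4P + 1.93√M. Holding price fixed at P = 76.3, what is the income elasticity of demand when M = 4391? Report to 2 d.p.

At P = 76.3, M = 4391: Q = 176.371.
Holding P constant, ∂Q/∂M = 1.93/(2√M) = 0.0145628.
η_M = (∂Q/∂M)·(M/Q) = 0.0145628 × (4391/176.371) = 0.36.

0.36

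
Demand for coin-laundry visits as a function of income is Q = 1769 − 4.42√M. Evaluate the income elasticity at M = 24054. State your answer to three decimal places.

At M = 24054: Q = 1083.487.
dQ/dM = -4.42/(2√M) = -0.0142495 at this income.
η = (dQ/dM)·(M/Q) = -0.0142495 × (24054/1083.487) = -0.316.

-0.316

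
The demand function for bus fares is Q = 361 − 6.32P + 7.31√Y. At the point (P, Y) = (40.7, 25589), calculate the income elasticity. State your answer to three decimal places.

At P = 40.7, Y = 25589: Q = 1273.125.
Holding P constant, ∂Q/∂Y = 7.31/(2√Y) = 0.0228487.
η_Y = (∂Q/∂Y)·(Y/Q) = 0.0228487 × (25589/1273.125) = 0.459.

0.459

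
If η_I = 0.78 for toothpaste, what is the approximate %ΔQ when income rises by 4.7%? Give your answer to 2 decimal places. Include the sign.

3.67%

%ΔQ ≈ η × %ΔI = 0.78 × 4.7% = 3.67%.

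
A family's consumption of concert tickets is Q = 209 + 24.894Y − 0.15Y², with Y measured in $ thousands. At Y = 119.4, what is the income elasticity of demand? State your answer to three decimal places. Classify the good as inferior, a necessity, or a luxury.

-1.251 (inferior good)

At Y = 119.4: Q = 1042.8896.
dQ/dY = 24.894 − 0.3Y = -10.92600.
η = (dQ/dY)·(Y/Q) = -10.92600 × (119.4/1042.8896) = -1.251.
η < 0 ⇒ inferior good.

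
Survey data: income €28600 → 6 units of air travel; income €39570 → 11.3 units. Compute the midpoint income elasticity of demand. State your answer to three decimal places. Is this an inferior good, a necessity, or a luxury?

ΔQ = 11.3 − 6 = 5.3; midpoint Q̄ = (6 + 11.3)/2 = 8.65.
ΔI = 39570 − 28600 = 10970; midpoint Ī = (28600 + 39570)/2 = 34085.
η = (ΔQ/Q̄) ÷ (ΔI/Ī) = (5.3/8.65) ÷ (10970/34085) = 1.904.
η > 1 ⇒ luxury.

1.904 (luxury)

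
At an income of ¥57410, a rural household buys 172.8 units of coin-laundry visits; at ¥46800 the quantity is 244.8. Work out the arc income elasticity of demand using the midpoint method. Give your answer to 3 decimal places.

ΔQ = 244.8 − 172.8 = 72; midpoint Q̄ = (172.8 + 244.8)/2 = 208.8.
ΔI = 46800 − 57410 = -10610; midpoint Ī = (57410 + 46800)/2 = 52105.
η = (ΔQ/Q̄) ÷ (ΔI/Ī) = (72/208.8) ÷ (-10610/52105) = -1.693.

-1.693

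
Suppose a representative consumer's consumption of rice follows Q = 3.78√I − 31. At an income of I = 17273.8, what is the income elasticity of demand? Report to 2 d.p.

0.53

At I = 17273.8: Q = 465.805.
dQ/dI = 3.78/(2√I) = 0.0143803 at this income.
η = (dQ/dI)·(I/Q) = 0.0143803 × (17273.8/465.805) = 0.53.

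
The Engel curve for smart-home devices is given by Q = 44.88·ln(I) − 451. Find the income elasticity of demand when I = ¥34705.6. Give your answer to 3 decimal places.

2.465

At I = 34705.6: Q = 18.205.
dQ/dI = 44.88/I = 0.00129316 at this income.
η = (dQ/dI)·(I/Q) = 0.00129316 × (34705.6/18.205) = 2.465.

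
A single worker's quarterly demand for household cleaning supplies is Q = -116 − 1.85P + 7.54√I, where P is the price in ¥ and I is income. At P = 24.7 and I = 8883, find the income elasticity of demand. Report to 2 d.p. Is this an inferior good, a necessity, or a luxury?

0.65 (necessity)

At P = 24.7, I = 8883: Q = 548.947.
Holding P constant, ∂Q/∂I = 7.54/(2√I) = 0.0400001.
η_I = (∂Q/∂I)·(I/Q) = 0.0400001 × (8883/548.947) = 0.65.
Since 0 < η < 1, this is a necessity.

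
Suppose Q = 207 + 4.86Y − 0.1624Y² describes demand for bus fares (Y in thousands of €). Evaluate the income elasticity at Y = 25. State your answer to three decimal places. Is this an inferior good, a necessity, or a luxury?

-0.359 (inferior good)

At Y = 25: Q = 227.0000.
dQ/dY = 4.86 − 0.3248Y = -3.26000.
η = (dQ/dY)·(Y/Q) = -3.26000 × (25/227.0000) = -0.359.
η < 0 ⇒ inferior good.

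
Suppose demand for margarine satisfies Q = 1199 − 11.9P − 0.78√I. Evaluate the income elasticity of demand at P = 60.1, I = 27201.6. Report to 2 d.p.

At P = 60.1, I = 27201.6: Q = 355.165.
Holding P constant, ∂Q/∂I = -0.78/(2√I) = -0.00236465.
η_I = (∂Q/∂I)·(I/Q) = -0.00236465 × (27201.6/355.165) = -0.18.

-0.18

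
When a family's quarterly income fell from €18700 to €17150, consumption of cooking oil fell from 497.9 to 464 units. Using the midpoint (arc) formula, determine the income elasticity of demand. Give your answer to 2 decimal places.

ΔQ = 464 − 497.9 = -33.9; midpoint Q̄ = (497.9 + 464)/2 = 480.95.
ΔI = 17150 − 18700 = -1550; midpoint Ī = (18700 + 17150)/2 = 17925.
η = (ΔQ/Q̄) ÷ (ΔI/Ī) = (-33.9/480.95) ÷ (-1550/17925) = 0.82.

0.82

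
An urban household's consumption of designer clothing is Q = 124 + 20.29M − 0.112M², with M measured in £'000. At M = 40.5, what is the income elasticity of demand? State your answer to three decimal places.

0.596

At M = 40.5: Q = 762.0370.
dQ/dM = 20.29 − 0.224M = 11.21800.
η = (dQ/dM)·(M/Q) = 11.21800 × (40.5/762.0370) = 0.596.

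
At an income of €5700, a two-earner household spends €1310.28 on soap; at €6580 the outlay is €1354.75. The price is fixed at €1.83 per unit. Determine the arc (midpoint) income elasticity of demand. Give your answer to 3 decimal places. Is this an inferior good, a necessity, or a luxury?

With a constant price, Q₁ = 1310.28/1.83 = 716.000 and Q₂ = 1354.75/1.83 = 740.301 (equivalently, work directly with expenditure since P cancels).
Midpoint %ΔQ = (1354.75 − 1310.28)/1332.52 = 0.03337; midpoint %ΔI = (6580 − 5700)/6140 = 0.14332.
η = 0.03337 / 0.14332 = 0.233.
0 < η < 1 ⇒ necessity.

0.233 (necessity)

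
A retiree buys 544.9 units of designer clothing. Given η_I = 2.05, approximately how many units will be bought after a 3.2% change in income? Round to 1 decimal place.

%ΔQ ≈ η × %ΔI = 2.05 × 3.2% = 6.56%.
New Q ≈ 544.9 × (1 + 0.0656) = 580.6.

580.6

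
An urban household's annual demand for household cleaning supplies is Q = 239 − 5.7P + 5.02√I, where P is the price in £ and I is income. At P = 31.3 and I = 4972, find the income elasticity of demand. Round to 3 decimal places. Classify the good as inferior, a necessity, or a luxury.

At P = 31.3, I = 4972: Q = 414.562.
Holding P constant, ∂Q/∂I = 5.02/(2√I) = 0.0355966.
η_I = (∂Q/∂I)·(I/Q) = 0.0355966 × (4972/414.562) = 0.427.
Since 0 < η < 1, this is a necessity.

0.427 (necessity)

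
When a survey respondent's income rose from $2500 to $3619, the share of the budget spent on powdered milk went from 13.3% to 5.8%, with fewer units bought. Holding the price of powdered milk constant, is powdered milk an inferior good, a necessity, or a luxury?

Quantity demanded falls as income rises, so η < 0.

inferior good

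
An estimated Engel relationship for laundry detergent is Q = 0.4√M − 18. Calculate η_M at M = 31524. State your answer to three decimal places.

0.670

At M = 31524: Q = 53.020.
dQ/dM = 0.4/(2√M) = 0.00112644 at this income.
η = (dQ/dM)·(M/Q) = 0.00112644 × (31524/53.020) = 0.670.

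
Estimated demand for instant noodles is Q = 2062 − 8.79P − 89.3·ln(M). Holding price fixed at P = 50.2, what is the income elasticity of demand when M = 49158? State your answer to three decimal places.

At P = 50.2, M = 49158: Q = 656.052.
Holding P constant, ∂Q/∂M = -89.3/M = -0.00181659.
η_M = (∂Q/∂M)·(M/Q) = -0.00181659 × (49158/656.052) = -0.136.

-0.136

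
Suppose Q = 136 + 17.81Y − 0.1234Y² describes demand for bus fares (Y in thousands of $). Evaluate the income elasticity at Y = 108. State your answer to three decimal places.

-1.540

At Y = 108: Q = 620.1424.
dQ/dY = 17.81 − 0.2468Y = -8.84440.
η = (dQ/dY)·(Y/Q) = -8.84440 × (108/620.1424) = -1.540.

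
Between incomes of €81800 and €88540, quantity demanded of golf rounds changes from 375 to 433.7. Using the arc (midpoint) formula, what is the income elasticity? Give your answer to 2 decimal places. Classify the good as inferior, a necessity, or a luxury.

1.83 (luxury)

ΔQ = 433.7 − 375 = 58.7; midpoint Q̄ = (375 + 433.7)/2 = 404.35.
ΔI = 88540 − 81800 = 6740; midpoint Ī = (81800 + 88540)/2 = 85170.
η = (ΔQ/Q̄) ÷ (ΔI/Ī) = (58.7/404.35) ÷ (6740/85170) = 1.83.
η > 1 ⇒ luxury.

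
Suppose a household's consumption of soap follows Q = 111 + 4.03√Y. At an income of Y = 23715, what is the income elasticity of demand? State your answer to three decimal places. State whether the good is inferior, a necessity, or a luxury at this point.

At Y = 23715: Q = 731.607.
dQ/dY = 4.03/(2√Y) = 0.0130847 at this income.
η = (dQ/dY)·(Y/Q) = 0.0130847 × (23715/731.607) = 0.424.
Since 0 < η < 1, the good is a necessity.

0.424 (necessity)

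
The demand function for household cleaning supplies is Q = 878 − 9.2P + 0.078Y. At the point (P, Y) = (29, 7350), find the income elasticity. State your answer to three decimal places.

0.484

At P = 29, Y = 7350: Q = 1184.500.
Holding P constant, ∂Q/∂Y = 0.078.
η_Y = (∂Q/∂Y)·(Y/Q) = 0.078 × (7350/1184.500) = 0.484.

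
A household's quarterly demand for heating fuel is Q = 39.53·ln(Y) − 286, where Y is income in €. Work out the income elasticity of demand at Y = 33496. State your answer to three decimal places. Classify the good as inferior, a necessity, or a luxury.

0.314 (necessity)

At Y = 33496: Q = 125.870.
dQ/dY = 39.53/Y = 0.00118014 at this income.
η = (dQ/dY)·(Y/Q) = 0.00118014 × (33496/125.870) = 0.314.
Since 0 < η < 1, the good is a necessity.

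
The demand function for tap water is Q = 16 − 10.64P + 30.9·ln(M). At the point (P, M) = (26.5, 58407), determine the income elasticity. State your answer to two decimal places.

0.42

At P = 26.5, M = 58407: Q = 73.173.
Holding P constant, ∂Q/∂M = 30.9/M = 0.000529046.
η_M = (∂Q/∂M)·(M/Q) = 0.000529046 × (58407/73.173) = 0.42.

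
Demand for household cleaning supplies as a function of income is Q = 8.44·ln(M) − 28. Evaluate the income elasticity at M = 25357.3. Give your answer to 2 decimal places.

0.15

At M = 25357.3: Q = 57.589.
dQ/dM = 8.44/M = 0.000332843 at this income.
η = (dQ/dM)·(M/Q) = 0.000332843 × (25357.3/57.589) = 0.15.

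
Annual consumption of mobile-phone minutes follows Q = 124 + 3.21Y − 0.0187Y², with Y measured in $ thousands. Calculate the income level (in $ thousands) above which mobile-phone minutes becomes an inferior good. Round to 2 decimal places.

85.83

dQ/dY = 3.21 − 0.0374Y.
The good is inferior where dQ/dY < 0. Setting dQ/dY = 0 gives Y = 3.21 / 0.0374 = 85.83.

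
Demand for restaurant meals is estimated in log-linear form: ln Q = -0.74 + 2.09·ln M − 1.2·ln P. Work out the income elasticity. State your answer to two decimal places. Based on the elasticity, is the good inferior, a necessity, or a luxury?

2.09 (luxury)

In a log-linear demand, the coefficient on ln M is the income elasticity.
So η = 2.09.
η > 1 ⇒ luxury.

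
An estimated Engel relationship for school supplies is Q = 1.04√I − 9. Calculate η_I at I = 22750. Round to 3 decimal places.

At I = 22750: Q = 147.864.
dQ/dI = 1.04/(2√I) = 0.00344757 at this income.
η = (dQ/dI)·(I/Q) = 0.00344757 × (22750/147.864) = 0.530.

0.530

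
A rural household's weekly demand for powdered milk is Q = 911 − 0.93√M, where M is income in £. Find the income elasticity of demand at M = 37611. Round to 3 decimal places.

At M = 37611: Q = 730.640.
dQ/dM = -0.93/(2√M) = -0.0023977 at this income.
η = (dQ/dM)·(M/Q) = -0.0023977 × (37611/730.640) = -0.123.

-0.123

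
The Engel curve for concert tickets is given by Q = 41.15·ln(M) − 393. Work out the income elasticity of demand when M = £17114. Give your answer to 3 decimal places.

5.070

At M = 17114: Q = 8.116.
dQ/dM = 41.15/M = 0.00240446 at this income.
η = (dQ/dM)·(M/Q) = 0.00240446 × (17114/8.116) = 5.070.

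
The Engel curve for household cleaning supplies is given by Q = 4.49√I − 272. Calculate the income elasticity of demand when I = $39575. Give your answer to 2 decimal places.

0.72

At I = 39575: Q = 621.217.
dQ/dI = 4.49/(2√I) = 0.0112851 at this income.
η = (dQ/dI)·(I/Q) = 0.0112851 × (39575/621.217) = 0.72.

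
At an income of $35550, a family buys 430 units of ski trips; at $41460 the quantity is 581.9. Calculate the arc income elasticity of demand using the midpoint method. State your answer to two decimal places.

1.96

ΔQ = 581.9 − 430 = 151.9; midpoint Q̄ = (430 + 581.9)/2 = 505.95.
ΔI = 41460 − 35550 = 5910; midpoint Ī = (35550 + 41460)/2 = 38505.
η = (ΔQ/Q̄) ÷ (ΔI/Ī) = (151.9/505.95) ÷ (5910/38505) = 1.96.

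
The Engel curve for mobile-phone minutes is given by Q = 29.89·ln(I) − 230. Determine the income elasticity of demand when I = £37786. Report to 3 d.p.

At I = 37786: Q = 85.031.
dQ/dI = 29.89/I = 0.000791034 at this income.
η = (dQ/dI)·(I/Q) = 0.000791034 × (37786/85.031) = 0.352.

0.352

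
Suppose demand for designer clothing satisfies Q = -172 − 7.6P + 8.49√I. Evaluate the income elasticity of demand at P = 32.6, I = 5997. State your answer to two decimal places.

1.38

At P = 32.6, I = 5997: Q = 237.708.
Holding P constant, ∂Q/∂I = 8.49/(2√I) = 0.0548164.
η_I = (∂Q/∂I)·(I/Q) = 0.0548164 × (5997/237.708) = 1.38.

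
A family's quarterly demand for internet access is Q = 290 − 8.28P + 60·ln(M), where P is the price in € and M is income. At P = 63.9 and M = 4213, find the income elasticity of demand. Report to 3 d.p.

At P = 63.9, M = 4213: Q = 261.664.
Holding P constant, ∂Q/∂M = 60/M = 0.0142416.
η_M = (∂Q/∂M)·(M/Q) = 0.0142416 × (4213/261.664) = 0.229.

0.229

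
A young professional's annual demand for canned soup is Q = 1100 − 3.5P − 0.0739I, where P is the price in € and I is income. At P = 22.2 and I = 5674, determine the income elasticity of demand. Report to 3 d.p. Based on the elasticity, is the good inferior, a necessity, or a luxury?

-0.695 (inferior good)

At P = 22.2, I = 5674: Q = 602.991.
Holding P constant, ∂Q/∂I = −0.0739.
η_I = (∂Q/∂I)·(I/Q) = -0.0739 × (5674/602.991) = -0.695.
Since η < 0, this is an inferior good.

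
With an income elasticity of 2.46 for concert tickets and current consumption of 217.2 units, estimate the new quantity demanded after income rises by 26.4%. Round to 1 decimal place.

358.3

%ΔQ ≈ η × %ΔI = 2.46 × 26.4% = 64.944%.
New Q ≈ 217.2 × (1 + 0.64944) = 358.3.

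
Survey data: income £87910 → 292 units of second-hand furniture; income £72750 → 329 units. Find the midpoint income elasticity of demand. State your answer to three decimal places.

-0.631

ΔQ = 329 − 292 = 37; midpoint Q̄ = (292 + 329)/2 = 310.5.
ΔI = 72750 − 87910 = -15160; midpoint Ī = (87910 + 72750)/2 = 80330.
η = (ΔQ/Q̄) ÷ (ΔI/Ī) = (37/310.5) ÷ (-15160/80330) = -0.631.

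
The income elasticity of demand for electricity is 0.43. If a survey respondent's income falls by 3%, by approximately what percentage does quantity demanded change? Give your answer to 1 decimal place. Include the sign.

%ΔQ ≈ η × %ΔI = 0.43 × (-3%) = -1.3%.

-1.3%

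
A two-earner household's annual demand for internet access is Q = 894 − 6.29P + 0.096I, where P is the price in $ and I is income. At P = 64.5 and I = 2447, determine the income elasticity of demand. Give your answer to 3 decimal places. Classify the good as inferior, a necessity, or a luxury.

0.325 (necessity)

At P = 64.5, I = 2447: Q = 723.207.
Holding P constant, ∂Q/∂I = 0.096.
η_I = (∂Q/∂I)·(I/Q) = 0.096 × (2447/723.207) = 0.325.
Since 0 < η < 1, this is a necessity.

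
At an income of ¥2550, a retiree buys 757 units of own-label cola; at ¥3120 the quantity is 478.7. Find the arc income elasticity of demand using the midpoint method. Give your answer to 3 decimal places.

ΔQ = 478.7 − 757 = -278.3; midpoint Q̄ = (757 + 478.7)/2 = 617.85.
ΔI = 3120 − 2550 = 570; midpoint Ī = (2550 + 3120)/2 = 2835.
η = (ΔQ/Q̄) ÷ (ΔI/Ī) = (-278.3/617.85) ÷ (570/2835) = -2.240.

-2.240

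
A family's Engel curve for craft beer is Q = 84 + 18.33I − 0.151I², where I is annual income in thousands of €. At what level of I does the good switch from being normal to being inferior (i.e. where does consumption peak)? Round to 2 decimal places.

dQ/dI = 18.33 − 0.302I.
The good is inferior where dQ/dI < 0. Setting dQ/dI = 0 gives I = 18.33 / 0.302 = 60.70.

60.70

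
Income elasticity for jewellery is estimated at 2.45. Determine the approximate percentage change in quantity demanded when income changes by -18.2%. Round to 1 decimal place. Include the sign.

%ΔQ ≈ η × %ΔI = 2.45 × (-18.2%) = -44.6%.

-44.6%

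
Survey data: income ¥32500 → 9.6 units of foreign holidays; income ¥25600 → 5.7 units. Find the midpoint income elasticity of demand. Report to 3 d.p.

ΔQ = 5.7 − 9.6 = -3.9; midpoint Q̄ = (9.6 + 5.7)/2 = 7.65.
ΔI = 25600 − 32500 = -6900; midpoint Ī = (32500 + 25600)/2 = 29050.
η = (ΔQ/Q̄) ÷ (ΔI/Ī) = (-3.9/7.65) ÷ (-6900/29050) = 2.146.

2.146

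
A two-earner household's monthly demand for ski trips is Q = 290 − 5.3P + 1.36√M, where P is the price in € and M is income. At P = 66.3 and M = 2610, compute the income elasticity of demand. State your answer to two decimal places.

4.29

At P = 66.3, M = 2610: Q = 8.090.
Holding P constant, ∂Q/∂M = 1.36/(2√M) = 0.0133103.
η_M = (∂Q/∂M)·(M/Q) = 0.0133103 × (2610/8.090) = 4.29.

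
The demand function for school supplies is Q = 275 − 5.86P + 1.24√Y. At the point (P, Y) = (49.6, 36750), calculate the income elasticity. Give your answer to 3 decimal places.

0.535

At P = 49.6, Y = 36750: Q = 222.056.
Holding P constant, ∂Q/∂Y = 1.24/(2√Y) = 0.00323417.
η_Y = (∂Q/∂Y)·(Y/Q) = 0.00323417 × (36750/222.056) = 0.535.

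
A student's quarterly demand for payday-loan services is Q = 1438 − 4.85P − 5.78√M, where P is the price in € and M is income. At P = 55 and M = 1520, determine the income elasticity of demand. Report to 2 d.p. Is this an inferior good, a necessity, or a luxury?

At P = 55, M = 1520: Q = 945.904.
Holding P constant, ∂Q/∂M = -5.78/(2√M) = -0.0741269.
η_M = (∂Q/∂M)·(M/Q) = -0.0741269 × (1520/945.904) = -0.12.
Since η < 0, this is an inferior good.

-0.12 (inferior good)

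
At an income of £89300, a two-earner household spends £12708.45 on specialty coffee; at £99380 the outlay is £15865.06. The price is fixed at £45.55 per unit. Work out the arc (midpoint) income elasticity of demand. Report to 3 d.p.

With a constant price, Q₁ = 12708.45/45.55 = 279.000 and Q₂ = 15865.06/45.55 = 348.300 (equivalently, work directly with expenditure since P cancels).
Midpoint %ΔQ = (15865.06 − 12708.45)/14286.76 = 0.22095; midpoint %ΔI = (99380 − 89300)/94340 = 0.10685.
η = 0.22095 / 0.10685 = 2.068.

2.068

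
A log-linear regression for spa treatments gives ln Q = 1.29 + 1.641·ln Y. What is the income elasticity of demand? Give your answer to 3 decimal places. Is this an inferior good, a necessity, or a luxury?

1.641 (luxury)

In a log-linear demand, the coefficient on ln Y is the income elasticity.
So η = 1.641.
η > 1 ⇒ luxury.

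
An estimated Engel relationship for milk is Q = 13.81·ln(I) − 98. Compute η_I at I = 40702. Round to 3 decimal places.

0.284

At I = 40702: Q = 48.580.
dQ/dI = 13.81/I = 0.000339295 at this income.
η = (dQ/dI)·(I/Q) = 0.000339295 × (40702/48.580) = 0.284.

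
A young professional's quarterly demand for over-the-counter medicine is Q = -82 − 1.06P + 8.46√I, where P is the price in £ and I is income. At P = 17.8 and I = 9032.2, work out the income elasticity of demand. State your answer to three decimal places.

At P = 17.8, I = 9032.2: Q = 703.153.
Holding P constant, ∂Q/∂I = 8.46/(2√I) = 0.0445086.
η_I = (∂Q/∂I)·(I/Q) = 0.0445086 × (9032.2/703.153) = 0.572.

0.572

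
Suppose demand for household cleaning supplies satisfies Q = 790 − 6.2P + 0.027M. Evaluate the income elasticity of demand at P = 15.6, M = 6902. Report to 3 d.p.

At P = 15.6, M = 6902: Q = 879.634.
Holding P constant, ∂Q/∂M = 0.027.
η_M = (∂Q/∂M)·(M/Q) = 0.027 × (6902/879.634) = 0.212.

0.212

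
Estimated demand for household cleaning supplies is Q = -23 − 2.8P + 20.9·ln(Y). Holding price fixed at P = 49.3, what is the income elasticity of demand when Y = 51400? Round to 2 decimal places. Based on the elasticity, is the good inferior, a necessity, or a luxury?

0.32 (necessity)

At P = 49.3, Y = 51400: Q = 65.671.
Holding P constant, ∂Q/∂Y = 20.9/Y = 0.000406615.
η_Y = (∂Q/∂Y)·(Y/Q) = 0.000406615 × (51400/65.671) = 0.32.
Since 0 < η < 1, this is a necessity.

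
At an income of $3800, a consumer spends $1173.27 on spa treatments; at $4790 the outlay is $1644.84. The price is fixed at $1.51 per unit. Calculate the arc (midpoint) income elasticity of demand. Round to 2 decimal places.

With a constant price, Q₁ = 1173.27/1.51 = 777.000 and Q₂ = 1644.84/1.51 = 1089.298 (equivalently, work directly with expenditure since P cancels).
Midpoint %ΔQ = (1644.84 − 1173.27)/1409.05 = 0.33467; midpoint %ΔI = (4790 − 3800)/4295 = 0.23050.
η = 0.33467 / 0.23050 = 1.45.

1.45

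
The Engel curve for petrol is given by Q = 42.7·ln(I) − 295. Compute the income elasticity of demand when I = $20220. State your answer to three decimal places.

At I = 20220: Q = 128.346.
dQ/dI = 42.7/I = 0.00211177 at this income.
η = (dQ/dI)·(I/Q) = 0.00211177 × (20220/128.346) = 0.333.

0.333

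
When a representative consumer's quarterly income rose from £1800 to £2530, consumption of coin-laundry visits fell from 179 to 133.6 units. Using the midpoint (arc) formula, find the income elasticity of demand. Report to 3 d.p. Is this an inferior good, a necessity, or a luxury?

ΔQ = 133.6 − 179 = -45.4; midpoint Q̄ = (179 + 133.6)/2 = 156.3.
ΔI = 2530 − 1800 = 730; midpoint Ī = (1800 + 2530)/2 = 2165.
η = (ΔQ/Q̄) ÷ (ΔI/Ī) = (-45.4/156.3) ÷ (730/2165) = -0.861.
η < 0 ⇒ inferior good.

-0.861 (inferior good)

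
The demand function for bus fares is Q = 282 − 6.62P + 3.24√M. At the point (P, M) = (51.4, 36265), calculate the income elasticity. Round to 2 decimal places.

At P = 51.4, M = 36265: Q = 558.737.
Holding P constant, ∂Q/∂M = 3.24/(2√M) = 0.0085069.
η_M = (∂Q/∂M)·(M/Q) = 0.0085069 × (36265/558.737) = 0.55.

0.55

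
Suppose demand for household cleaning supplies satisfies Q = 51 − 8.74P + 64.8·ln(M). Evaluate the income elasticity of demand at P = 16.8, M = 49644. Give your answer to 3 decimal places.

At P = 16.8, M = 49644: Q = 604.827.
Holding P constant, ∂Q/∂M = 64.8/M = 0.00130529.
η_M = (∂Q/∂M)·(M/Q) = 0.00130529 × (49644/604.827) = 0.107.

0.107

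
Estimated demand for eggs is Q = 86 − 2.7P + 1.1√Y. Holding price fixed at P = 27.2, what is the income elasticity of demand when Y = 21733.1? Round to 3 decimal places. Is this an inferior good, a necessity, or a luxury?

At P = 27.2, Y = 21733.1: Q = 174.724.
Holding P constant, ∂Q/∂Y = 1.1/(2√Y) = 0.0037308.
η_Y = (∂Q/∂Y)·(Y/Q) = 0.0037308 × (21733.1/174.724) = 0.464.
Since 0 < η < 1, this is a necessity.

0.464 (necessity)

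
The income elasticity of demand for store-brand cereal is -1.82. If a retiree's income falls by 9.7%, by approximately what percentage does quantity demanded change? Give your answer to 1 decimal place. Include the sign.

%ΔQ ≈ η × %ΔI = -1.82 × (-9.7%) = 17.7%.

17.7%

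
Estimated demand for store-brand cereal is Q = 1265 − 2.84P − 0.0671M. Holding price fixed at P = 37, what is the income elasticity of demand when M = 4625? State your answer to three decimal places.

At P = 37, M = 4625: Q = 849.583.
Holding P constant, ∂Q/∂M = −0.0671.
η_M = (∂Q/∂M)·(M/Q) = -0.0671 × (4625/849.583) = -0.365.

-0.365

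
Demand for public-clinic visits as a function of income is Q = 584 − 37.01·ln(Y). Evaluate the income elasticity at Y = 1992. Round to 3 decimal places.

At Y = 1992: Q = 302.839.
dQ/dY = -37.01/Y = -0.0185793 at this income.
η = (dQ/dY)·(Y/Q) = -0.0185793 × (1992/302.839) = -0.122.

-0.122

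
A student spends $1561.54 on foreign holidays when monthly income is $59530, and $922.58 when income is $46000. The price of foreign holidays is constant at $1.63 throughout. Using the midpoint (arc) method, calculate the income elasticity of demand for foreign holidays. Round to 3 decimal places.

With a constant price, Q₁ = 1561.54/1.63 = 958.000 and Q₂ = 922.58/1.63 = 566.000 (equivalently, work directly with expenditure since P cancels).
Midpoint %ΔQ = (922.58 − 1561.54)/1242.06 = -0.51444; midpoint %ΔI = (46000 − 59530)/52765 = -0.25642.
η = -0.51444 / -0.25642 = 2.006.

2.006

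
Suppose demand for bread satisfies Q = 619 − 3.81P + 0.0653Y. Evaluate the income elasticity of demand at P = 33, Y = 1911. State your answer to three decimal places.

At P = 33, Y = 1911: Q = 618.058.
Holding P constant, ∂Q/∂Y = 0.0653.
η_Y = (∂Q/∂Y)·(Y/Q) = 0.0653 × (1911/618.058) = 0.202.

0.202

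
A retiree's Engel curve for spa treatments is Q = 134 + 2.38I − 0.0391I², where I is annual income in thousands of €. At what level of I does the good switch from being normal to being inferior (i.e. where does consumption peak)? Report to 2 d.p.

dQ/dI = 2.38 − 0.0782I.
The good is inferior where dQ/dI < 0. Setting dQ/dI = 0 gives I = 2.38 / 0.0782 = 30.43.

30.43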